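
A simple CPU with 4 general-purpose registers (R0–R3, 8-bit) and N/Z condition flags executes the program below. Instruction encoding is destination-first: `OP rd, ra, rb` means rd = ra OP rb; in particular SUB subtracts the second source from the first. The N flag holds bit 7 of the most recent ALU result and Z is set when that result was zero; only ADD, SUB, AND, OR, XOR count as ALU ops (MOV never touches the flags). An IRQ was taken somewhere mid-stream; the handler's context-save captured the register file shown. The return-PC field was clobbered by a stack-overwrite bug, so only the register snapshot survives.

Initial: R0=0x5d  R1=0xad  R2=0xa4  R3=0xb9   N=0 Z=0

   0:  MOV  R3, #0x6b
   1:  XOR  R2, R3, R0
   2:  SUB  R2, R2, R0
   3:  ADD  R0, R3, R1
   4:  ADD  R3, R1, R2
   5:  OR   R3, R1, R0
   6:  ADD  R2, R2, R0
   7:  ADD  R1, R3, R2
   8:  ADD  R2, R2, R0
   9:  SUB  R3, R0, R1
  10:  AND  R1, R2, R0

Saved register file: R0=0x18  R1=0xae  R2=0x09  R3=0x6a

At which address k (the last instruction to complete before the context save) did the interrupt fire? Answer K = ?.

K = 9

after  0: R0=0x5d R1=0xad R2=0xa4 R3=0x6b  N=0 Z=0
after  1: R0=0x5d R1=0xad R2=0x36 R3=0x6b  N=0 Z=0
after  2: R0=0x5d R1=0xad R2=0xd9 R3=0x6b  N=1 Z=0
after  3: R0=0x18 R1=0xad R2=0xd9 R3=0x6b  N=0 Z=0
after  4: R0=0x18 R1=0xad R2=0xd9 R3=0x86  N=1 Z=0
after  5: R0=0x18 R1=0xad R2=0xd9 R3=0xbd  N=1 Z=0
after  6: R0=0x18 R1=0xad R2=0xf1 R3=0xbd  N=1 Z=0
after  7: R0=0x18 R1=0xae R2=0xf1 R3=0xbd  N=1 Z=0
after  8: R0=0x18 R1=0xae R2=0x09 R3=0xbd  N=0 Z=0
after  9: R0=0x18 R1=0xae R2=0x09 R3=0x6a  N=0 Z=0
-- IRQ taken; context saved, return-PC = 10 --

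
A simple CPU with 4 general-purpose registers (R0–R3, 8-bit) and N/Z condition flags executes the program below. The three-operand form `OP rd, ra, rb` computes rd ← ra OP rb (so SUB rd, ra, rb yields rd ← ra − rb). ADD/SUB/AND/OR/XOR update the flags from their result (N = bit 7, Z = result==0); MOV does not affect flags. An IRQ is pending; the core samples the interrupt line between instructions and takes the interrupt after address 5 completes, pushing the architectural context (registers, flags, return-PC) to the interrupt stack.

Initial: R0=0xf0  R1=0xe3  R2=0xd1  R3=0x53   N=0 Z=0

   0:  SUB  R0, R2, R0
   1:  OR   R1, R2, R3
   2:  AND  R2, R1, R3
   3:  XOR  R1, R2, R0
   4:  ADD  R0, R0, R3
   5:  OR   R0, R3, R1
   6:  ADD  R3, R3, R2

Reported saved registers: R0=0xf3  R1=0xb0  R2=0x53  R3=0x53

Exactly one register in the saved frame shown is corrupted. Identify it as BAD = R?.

after  0: R0=0xe1 R1=0xe3 R2=0xd1 R3=0x53  N=1 Z=0
after  1: R0=0xe1 R1=0xd3 R2=0xd1 R3=0x53  N=1 Z=0
after  2: R0=0xe1 R1=0xd3 R2=0x53 R3=0x53  N=0 Z=0
after  3: R0=0xe1 R1=0xb2 R2=0x53 R3=0x53  N=1 Z=0
after  4: R0=0x34 R1=0xb2 R2=0x53 R3=0x53  N=0 Z=0
after  5: R0=0xf3 R1=0xb2 R2=0x53 R3=0x53  N=1 Z=0
-- IRQ taken; context saved, return-PC = 6 --
mismatch: R1: reported 0xb0 vs actual 0xb2

BAD = R1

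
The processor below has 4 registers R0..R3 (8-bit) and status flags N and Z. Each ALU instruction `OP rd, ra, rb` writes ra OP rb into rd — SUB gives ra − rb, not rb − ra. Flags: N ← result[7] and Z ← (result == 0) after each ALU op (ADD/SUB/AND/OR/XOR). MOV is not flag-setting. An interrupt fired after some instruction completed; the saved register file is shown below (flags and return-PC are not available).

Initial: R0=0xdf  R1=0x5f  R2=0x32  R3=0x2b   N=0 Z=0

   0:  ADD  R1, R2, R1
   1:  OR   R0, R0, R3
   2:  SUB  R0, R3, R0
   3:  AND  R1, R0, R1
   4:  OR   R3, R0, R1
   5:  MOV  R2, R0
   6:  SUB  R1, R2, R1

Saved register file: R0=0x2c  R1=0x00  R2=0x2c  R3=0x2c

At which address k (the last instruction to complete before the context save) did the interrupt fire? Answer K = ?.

K = 5

after  0: R0=0xdf R1=0x91 R2=0x32 R3=0x2b  N=1 Z=0
after  1: R0=0xff R1=0x91 R2=0x32 R3=0x2b  N=1 Z=0
after  2: R0=0x2c R1=0x91 R2=0x32 R3=0x2b  N=0 Z=0
after  3: R0=0x2c R1=0x00 R2=0x32 R3=0x2b  N=0 Z=1
after  4: R0=0x2c R1=0x00 R2=0x32 R3=0x2c  N=0 Z=0
after  5: R0=0x2c R1=0x00 R2=0x2c R3=0x2c  N=0 Z=0
-- IRQ taken; context saved, return-PC = 6 --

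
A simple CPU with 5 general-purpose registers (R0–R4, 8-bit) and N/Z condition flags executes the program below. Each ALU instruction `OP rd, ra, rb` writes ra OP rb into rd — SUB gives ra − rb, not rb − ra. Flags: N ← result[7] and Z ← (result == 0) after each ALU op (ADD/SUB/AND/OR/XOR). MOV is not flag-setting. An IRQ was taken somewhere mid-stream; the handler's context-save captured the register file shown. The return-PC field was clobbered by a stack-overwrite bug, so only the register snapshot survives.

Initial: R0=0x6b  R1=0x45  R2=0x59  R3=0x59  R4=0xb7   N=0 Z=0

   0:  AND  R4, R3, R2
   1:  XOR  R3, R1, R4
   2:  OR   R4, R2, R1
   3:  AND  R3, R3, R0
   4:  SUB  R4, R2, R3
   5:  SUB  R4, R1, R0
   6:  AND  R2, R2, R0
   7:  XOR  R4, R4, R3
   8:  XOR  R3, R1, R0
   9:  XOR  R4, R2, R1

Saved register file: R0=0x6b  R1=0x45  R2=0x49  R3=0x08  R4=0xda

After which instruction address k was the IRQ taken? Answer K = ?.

K = 6

after  0: R0=0x6b R1=0x45 R2=0x59 R3=0x59 R4=0x59  N=0 Z=0
after  1: R0=0x6b R1=0x45 R2=0x59 R3=0x1c R4=0x59  N=0 Z=0
after  2: R0=0x6b R1=0x45 R2=0x59 R3=0x1c R4=0x5d  N=0 Z=0
after  3: R0=0x6b R1=0x45 R2=0x59 R3=0x08 R4=0x5d  N=0 Z=0
after  4: R0=0x6b R1=0x45 R2=0x59 R3=0x08 R4=0x51  N=0 Z=0
after  5: R0=0x6b R1=0x45 R2=0x59 R3=0x08 R4=0xda  N=1 Z=0
after  6: R0=0x6b R1=0x45 R2=0x49 R3=0x08 R4=0xda  N=0 Z=0
-- IRQ taken; context saved, return-PC = 7 --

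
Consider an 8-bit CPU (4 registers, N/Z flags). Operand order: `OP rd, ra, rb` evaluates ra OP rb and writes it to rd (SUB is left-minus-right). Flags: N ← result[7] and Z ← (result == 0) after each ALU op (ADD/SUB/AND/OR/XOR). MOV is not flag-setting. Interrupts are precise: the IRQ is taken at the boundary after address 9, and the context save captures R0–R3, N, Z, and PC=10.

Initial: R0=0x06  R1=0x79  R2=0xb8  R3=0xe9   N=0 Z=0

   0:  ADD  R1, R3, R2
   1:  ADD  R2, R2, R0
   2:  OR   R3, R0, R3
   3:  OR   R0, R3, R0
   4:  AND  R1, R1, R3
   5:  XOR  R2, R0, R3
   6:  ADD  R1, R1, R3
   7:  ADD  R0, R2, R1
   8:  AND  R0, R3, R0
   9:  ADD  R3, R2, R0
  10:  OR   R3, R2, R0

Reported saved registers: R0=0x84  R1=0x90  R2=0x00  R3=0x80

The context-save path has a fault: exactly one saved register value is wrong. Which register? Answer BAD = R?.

after  0: R0=0x06 R1=0xa1 R2=0xb8 R3=0xe9  N=1 Z=0
after  1: R0=0x06 R1=0xa1 R2=0xbe R3=0xe9  N=1 Z=0
after  2: R0=0x06 R1=0xa1 R2=0xbe R3=0xef  N=1 Z=0
after  3: R0=0xef R1=0xa1 R2=0xbe R3=0xef  N=1 Z=0
after  4: R0=0xef R1=0xa1 R2=0xbe R3=0xef  N=1 Z=0
after  5: R0=0xef R1=0xa1 R2=0x00 R3=0xef  N=0 Z=1
after  6: R0=0xef R1=0x90 R2=0x00 R3=0xef  N=1 Z=0
after  7: R0=0x90 R1=0x90 R2=0x00 R3=0xef  N=1 Z=0
after  8: R0=0x80 R1=0x90 R2=0x00 R3=0xef  N=1 Z=0
after  9: R0=0x80 R1=0x90 R2=0x00 R3=0x80  N=1 Z=0
-- IRQ taken; context saved, return-PC = 10 --
mismatch: R0: reported 0x84 vs actual 0x80

BAD = R0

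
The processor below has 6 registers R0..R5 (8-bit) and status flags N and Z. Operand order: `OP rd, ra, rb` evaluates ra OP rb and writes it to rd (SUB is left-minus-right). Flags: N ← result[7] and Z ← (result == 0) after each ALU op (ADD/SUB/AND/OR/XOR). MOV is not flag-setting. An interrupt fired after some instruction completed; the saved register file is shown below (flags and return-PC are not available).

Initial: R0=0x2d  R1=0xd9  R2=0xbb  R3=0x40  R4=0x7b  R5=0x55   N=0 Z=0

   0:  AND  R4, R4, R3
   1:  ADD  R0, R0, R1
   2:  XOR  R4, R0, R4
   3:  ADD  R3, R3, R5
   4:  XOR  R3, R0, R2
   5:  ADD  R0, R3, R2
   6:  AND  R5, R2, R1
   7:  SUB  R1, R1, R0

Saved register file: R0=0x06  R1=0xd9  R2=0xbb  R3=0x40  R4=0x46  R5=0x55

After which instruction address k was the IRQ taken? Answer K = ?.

K = 2

after  0: R0=0x2d R1=0xd9 R2=0xbb R3=0x40 R4=0x40 R5=0x55  N=0 Z=0
after  1: R0=0x06 R1=0xd9 R2=0xbb R3=0x40 R4=0x40 R5=0x55  N=0 Z=0
after  2: R0=0x06 R1=0xd9 R2=0xbb R3=0x40 R4=0x46 R5=0x55  N=0 Z=0
-- IRQ taken; context saved, return-PC = 3 --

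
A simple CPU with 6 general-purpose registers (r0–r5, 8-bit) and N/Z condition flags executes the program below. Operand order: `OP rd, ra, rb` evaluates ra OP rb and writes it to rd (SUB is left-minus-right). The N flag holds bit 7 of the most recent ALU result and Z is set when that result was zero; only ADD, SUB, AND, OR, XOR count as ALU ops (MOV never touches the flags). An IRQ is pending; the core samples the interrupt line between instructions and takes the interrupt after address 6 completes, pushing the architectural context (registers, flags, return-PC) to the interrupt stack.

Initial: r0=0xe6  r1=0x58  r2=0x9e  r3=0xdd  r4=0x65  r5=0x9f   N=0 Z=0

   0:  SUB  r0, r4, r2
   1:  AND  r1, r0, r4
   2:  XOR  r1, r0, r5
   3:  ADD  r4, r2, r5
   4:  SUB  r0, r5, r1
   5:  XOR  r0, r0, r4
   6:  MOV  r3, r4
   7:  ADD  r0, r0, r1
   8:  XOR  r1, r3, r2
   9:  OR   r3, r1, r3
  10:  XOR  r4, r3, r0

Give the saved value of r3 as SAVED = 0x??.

after  0: r0=0xc7 r1=0x58 r2=0x9e r3=0xdd r4=0x65 r5=0x9f  N=1 Z=0
after  1: r0=0xc7 r1=0x45 r2=0x9e r3=0xdd r4=0x65 r5=0x9f  N=0 Z=0
after  2: r0=0xc7 r1=0x58 r2=0x9e r3=0xdd r4=0x65 r5=0x9f  N=0 Z=0
after  3: r0=0xc7 r1=0x58 r2=0x9e r3=0xdd r4=0x3d r5=0x9f  N=0 Z=0
after  4: r0=0x47 r1=0x58 r2=0x9e r3=0xdd r4=0x3d r5=0x9f  N=0 Z=0
after  5: r0=0x7a r1=0x58 r2=0x9e r3=0xdd r4=0x3d r5=0x9f  N=0 Z=0
after  6: r0=0x7a r1=0x58 r2=0x9e r3=0x3d r4=0x3d r5=0x9f  N=0 Z=0
-- IRQ taken; context saved, return-PC = 7 --

SAVED = 0x3d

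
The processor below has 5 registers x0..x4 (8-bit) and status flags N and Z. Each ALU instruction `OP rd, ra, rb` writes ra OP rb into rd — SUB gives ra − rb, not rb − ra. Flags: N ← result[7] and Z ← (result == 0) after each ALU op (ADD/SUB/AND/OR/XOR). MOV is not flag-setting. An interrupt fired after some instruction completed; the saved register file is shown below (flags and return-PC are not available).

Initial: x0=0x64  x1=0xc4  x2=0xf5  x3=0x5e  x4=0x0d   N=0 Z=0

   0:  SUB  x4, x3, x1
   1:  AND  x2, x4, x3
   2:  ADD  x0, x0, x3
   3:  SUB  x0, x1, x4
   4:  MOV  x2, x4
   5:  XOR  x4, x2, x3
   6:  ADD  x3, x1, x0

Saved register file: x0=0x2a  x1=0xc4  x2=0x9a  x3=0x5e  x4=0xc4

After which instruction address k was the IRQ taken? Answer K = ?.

after  0: x0=0x64 x1=0xc4 x2=0xf5 x3=0x5e x4=0x9a  N=1 Z=0
after  1: x0=0x64 x1=0xc4 x2=0x1a x3=0x5e x4=0x9a  N=0 Z=0
after  2: x0=0xc2 x1=0xc4 x2=0x1a x3=0x5e x4=0x9a  N=1 Z=0
after  3: x0=0x2a x1=0xc4 x2=0x1a x3=0x5e x4=0x9a  N=0 Z=0
after  4: x0=0x2a x1=0xc4 x2=0x9a x3=0x5e x4=0x9a  N=0 Z=0
after  5: x0=0x2a x1=0xc4 x2=0x9a x3=0x5e x4=0xc4  N=1 Z=0
-- IRQ taken; context saved, return-PC = 6 --

K = 5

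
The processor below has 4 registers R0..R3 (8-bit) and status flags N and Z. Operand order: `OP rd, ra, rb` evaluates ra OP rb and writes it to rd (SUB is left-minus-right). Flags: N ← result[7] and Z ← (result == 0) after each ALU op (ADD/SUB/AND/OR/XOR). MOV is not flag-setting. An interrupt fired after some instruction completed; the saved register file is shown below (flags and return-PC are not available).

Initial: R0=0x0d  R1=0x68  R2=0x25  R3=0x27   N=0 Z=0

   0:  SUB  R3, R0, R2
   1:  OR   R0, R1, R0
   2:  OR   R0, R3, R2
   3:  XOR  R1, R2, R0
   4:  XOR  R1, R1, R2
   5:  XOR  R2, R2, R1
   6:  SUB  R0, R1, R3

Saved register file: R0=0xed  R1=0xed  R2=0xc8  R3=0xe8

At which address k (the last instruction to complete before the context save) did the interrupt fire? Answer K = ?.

K = 5

after  0: R0=0x0d R1=0x68 R2=0x25 R3=0xe8  N=1 Z=0
after  1: R0=0x6d R1=0x68 R2=0x25 R3=0xe8  N=0 Z=0
after  2: R0=0xed R1=0x68 R2=0x25 R3=0xe8  N=1 Z=0
after  3: R0=0xed R1=0xc8 R2=0x25 R3=0xe8  N=1 Z=0
after  4: R0=0xed R1=0xed R2=0x25 R3=0xe8  N=1 Z=0
after  5: R0=0xed R1=0xed R2=0xc8 R3=0xe8  N=1 Z=0
-- IRQ taken; context saved, return-PC = 6 --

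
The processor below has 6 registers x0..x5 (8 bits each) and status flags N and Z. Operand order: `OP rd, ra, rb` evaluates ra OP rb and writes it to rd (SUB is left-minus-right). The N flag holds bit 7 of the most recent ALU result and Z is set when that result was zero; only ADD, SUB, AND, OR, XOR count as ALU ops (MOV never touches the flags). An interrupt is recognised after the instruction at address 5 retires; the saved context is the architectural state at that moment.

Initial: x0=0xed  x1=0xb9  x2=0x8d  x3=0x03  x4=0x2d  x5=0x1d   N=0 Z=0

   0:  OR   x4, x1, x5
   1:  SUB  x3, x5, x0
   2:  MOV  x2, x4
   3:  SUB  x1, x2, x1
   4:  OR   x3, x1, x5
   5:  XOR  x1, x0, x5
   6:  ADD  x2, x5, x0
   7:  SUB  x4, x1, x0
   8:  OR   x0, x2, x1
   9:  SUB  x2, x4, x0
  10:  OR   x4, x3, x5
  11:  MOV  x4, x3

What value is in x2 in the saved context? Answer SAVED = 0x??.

SAVED = 0xbd

after  0: x0=0xed x1=0xb9 x2=0x8d x3=0x03 x4=0xbd x5=0x1d  N=1 Z=0
after  1: x0=0xed x1=0xb9 x2=0x8d x3=0x30 x4=0xbd x5=0x1d  N=0 Z=0
after  2: x0=0xed x1=0xb9 x2=0xbd x3=0x30 x4=0xbd x5=0x1d  N=0 Z=0
after  3: x0=0xed x1=0x04 x2=0xbd x3=0x30 x4=0xbd x5=0x1d  N=0 Z=0
after  4: x0=0xed x1=0x04 x2=0xbd x3=0x1d x4=0xbd x5=0x1d  N=0 Z=0
after  5: x0=0xed x1=0xf0 x2=0xbd x3=0x1d x4=0xbd x5=0x1d  N=1 Z=0
-- IRQ taken; context saved, return-PC = 6 --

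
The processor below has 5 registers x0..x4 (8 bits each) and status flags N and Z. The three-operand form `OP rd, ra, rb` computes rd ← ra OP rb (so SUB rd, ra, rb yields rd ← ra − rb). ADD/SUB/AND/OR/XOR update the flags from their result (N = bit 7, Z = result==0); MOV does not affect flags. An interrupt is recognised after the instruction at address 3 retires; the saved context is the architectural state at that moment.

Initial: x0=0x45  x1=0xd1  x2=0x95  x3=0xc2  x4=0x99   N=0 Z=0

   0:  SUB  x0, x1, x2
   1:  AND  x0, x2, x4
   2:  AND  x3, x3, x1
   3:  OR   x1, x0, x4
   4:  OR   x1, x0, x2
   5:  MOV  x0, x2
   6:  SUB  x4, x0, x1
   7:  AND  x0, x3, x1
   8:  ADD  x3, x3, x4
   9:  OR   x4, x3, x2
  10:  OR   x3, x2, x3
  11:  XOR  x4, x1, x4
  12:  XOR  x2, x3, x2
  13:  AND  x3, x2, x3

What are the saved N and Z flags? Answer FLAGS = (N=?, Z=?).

FLAGS = (N=1, Z=0)

after  0: x0=0x3c x1=0xd1 x2=0x95 x3=0xc2 x4=0x99  N=0 Z=0
after  1: x0=0x91 x1=0xd1 x2=0x95 x3=0xc2 x4=0x99  N=1 Z=0
after  2: x0=0x91 x1=0xd1 x2=0x95 x3=0xc0 x4=0x99  N=1 Z=0
after  3: x0=0x91 x1=0x99 x2=0x95 x3=0xc0 x4=0x99  N=1 Z=0
-- IRQ taken; context saved, return-PC = 4 --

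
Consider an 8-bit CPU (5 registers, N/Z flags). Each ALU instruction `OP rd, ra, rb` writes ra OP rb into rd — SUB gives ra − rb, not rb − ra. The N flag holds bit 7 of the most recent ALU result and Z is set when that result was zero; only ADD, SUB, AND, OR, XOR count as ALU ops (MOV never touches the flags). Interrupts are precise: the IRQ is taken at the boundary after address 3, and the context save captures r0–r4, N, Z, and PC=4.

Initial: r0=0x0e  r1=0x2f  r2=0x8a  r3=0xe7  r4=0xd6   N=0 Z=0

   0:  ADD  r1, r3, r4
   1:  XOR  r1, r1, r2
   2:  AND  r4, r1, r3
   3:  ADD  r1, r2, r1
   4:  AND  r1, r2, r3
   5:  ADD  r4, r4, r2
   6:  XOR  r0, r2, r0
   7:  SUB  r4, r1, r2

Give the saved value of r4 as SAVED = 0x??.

SAVED = 0x27

after  0: r0=0x0e r1=0xbd r2=0x8a r3=0xe7 r4=0xd6  N=1 Z=0
after  1: r0=0x0e r1=0x37 r2=0x8a r3=0xe7 r4=0xd6  N=0 Z=0
after  2: r0=0x0e r1=0x37 r2=0x8a r3=0xe7 r4=0x27  N=0 Z=0
after  3: r0=0x0e r1=0xc1 r2=0x8a r3=0xe7 r4=0x27  N=1 Z=0
-- IRQ taken; context saved, return-PC = 4 --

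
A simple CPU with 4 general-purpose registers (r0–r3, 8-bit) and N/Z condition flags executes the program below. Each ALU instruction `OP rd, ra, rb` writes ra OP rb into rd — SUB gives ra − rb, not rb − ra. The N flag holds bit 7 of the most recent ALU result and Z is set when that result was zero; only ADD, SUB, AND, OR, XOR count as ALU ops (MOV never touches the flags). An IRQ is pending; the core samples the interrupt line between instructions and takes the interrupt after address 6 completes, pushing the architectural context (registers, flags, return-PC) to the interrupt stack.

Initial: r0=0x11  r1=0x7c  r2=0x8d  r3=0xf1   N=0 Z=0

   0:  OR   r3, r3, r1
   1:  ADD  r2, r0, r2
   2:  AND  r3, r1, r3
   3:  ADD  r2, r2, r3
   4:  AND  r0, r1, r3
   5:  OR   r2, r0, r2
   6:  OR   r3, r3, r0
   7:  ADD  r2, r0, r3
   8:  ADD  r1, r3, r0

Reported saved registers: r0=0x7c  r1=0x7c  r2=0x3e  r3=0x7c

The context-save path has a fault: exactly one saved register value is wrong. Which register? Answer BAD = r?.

BAD = r2

after  0: r0=0x11 r1=0x7c r2=0x8d r3=0xfd  N=1 Z=0
after  1: r0=0x11 r1=0x7c r2=0x9e r3=0xfd  N=1 Z=0
after  2: r0=0x11 r1=0x7c r2=0x9e r3=0x7c  N=0 Z=0
after  3: r0=0x11 r1=0x7c r2=0x1a r3=0x7c  N=0 Z=0
after  4: r0=0x7c r1=0x7c r2=0x1a r3=0x7c  N=0 Z=0
after  5: r0=0x7c r1=0x7c r2=0x7e r3=0x7c  N=0 Z=0
after  6: r0=0x7c r1=0x7c r2=0x7e r3=0x7c  N=0 Z=0
-- IRQ taken; context saved, return-PC = 7 --
mismatch: r2: reported 0x3e vs actual 0x7e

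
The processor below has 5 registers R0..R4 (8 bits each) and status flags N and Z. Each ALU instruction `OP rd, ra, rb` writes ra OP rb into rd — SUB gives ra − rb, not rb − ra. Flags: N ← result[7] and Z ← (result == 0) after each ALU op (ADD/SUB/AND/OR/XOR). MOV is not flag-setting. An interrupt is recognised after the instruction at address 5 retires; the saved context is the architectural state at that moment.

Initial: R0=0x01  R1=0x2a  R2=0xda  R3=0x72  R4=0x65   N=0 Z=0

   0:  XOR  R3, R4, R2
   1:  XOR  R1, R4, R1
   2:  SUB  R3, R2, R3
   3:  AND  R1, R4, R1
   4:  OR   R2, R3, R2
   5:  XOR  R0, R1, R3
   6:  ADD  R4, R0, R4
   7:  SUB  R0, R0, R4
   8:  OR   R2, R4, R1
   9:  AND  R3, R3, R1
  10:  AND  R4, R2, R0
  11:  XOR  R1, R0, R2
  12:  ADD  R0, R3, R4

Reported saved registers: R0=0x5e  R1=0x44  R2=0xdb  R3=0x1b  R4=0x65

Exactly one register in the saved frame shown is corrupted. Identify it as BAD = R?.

after  0: R0=0x01 R1=0x2a R2=0xda R3=0xbf R4=0x65  N=1 Z=0
after  1: R0=0x01 R1=0x4f R2=0xda R3=0xbf R4=0x65  N=0 Z=0
after  2: R0=0x01 R1=0x4f R2=0xda R3=0x1b R4=0x65  N=0 Z=0
after  3: R0=0x01 R1=0x45 R2=0xda R3=0x1b R4=0x65  N=0 Z=0
after  4: R0=0x01 R1=0x45 R2=0xdb R3=0x1b R4=0x65  N=1 Z=0
after  5: R0=0x5e R1=0x45 R2=0xdb R3=0x1b R4=0x65  N=0 Z=0
-- IRQ taken; context saved, return-PC = 6 --
mismatch: R1: reported 0x44 vs actual 0x45

BAD = R1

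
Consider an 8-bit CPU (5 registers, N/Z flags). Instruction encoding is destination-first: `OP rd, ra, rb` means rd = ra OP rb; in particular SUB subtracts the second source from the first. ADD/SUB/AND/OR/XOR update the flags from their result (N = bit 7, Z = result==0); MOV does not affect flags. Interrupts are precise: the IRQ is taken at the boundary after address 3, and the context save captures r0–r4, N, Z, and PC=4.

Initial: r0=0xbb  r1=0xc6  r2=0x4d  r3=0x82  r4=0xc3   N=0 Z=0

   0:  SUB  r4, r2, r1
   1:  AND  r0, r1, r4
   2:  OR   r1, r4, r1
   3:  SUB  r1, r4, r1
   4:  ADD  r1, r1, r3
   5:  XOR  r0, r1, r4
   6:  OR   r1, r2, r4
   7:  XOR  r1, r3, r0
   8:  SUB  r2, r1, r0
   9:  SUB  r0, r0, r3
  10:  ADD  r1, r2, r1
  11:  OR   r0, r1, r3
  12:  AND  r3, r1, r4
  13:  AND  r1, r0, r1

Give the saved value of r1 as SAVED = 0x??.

SAVED = 0xc0

after  0: r0=0xbb r1=0xc6 r2=0x4d r3=0x82 r4=0x87  N=1 Z=0
after  1: r0=0x86 r1=0xc6 r2=0x4d r3=0x82 r4=0x87  N=1 Z=0
after  2: r0=0x86 r1=0xc7 r2=0x4d r3=0x82 r4=0x87  N=1 Z=0
after  3: r0=0x86 r1=0xc0 r2=0x4d r3=0x82 r4=0x87  N=1 Z=0
-- IRQ taken; context saved, return-PC = 4 --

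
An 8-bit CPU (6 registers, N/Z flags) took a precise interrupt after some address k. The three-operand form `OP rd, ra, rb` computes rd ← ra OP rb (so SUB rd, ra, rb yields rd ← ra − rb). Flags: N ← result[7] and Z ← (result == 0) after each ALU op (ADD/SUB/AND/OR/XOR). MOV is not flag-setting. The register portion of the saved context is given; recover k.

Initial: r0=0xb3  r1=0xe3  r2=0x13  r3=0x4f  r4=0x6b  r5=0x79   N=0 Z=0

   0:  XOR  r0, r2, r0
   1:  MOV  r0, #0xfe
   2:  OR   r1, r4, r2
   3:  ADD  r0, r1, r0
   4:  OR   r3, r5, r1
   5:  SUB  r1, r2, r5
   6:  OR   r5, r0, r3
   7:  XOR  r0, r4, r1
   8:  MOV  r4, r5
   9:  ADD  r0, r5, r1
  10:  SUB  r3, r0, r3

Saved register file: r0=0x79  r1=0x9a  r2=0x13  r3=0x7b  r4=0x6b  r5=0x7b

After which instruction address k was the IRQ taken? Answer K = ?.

after  0: r0=0xa0 r1=0xe3 r2=0x13 r3=0x4f r4=0x6b r5=0x79  N=1 Z=0
after  1: r0=0xfe r1=0xe3 r2=0x13 r3=0x4f r4=0x6b r5=0x79  N=1 Z=0
after  2: r0=0xfe r1=0x7b r2=0x13 r3=0x4f r4=0x6b r5=0x79  N=0 Z=0
after  3: r0=0x79 r1=0x7b r2=0x13 r3=0x4f r4=0x6b r5=0x79  N=0 Z=0
after  4: r0=0x79 r1=0x7b r2=0x13 r3=0x7b r4=0x6b r5=0x79  N=0 Z=0
after  5: r0=0x79 r1=0x9a r2=0x13 r3=0x7b r4=0x6b r5=0x79  N=1 Z=0
after  6: r0=0x79 r1=0x9a r2=0x13 r3=0x7b r4=0x6b r5=0x7b  N=0 Z=0
-- IRQ taken; context saved, return-PC = 7 --

K = 6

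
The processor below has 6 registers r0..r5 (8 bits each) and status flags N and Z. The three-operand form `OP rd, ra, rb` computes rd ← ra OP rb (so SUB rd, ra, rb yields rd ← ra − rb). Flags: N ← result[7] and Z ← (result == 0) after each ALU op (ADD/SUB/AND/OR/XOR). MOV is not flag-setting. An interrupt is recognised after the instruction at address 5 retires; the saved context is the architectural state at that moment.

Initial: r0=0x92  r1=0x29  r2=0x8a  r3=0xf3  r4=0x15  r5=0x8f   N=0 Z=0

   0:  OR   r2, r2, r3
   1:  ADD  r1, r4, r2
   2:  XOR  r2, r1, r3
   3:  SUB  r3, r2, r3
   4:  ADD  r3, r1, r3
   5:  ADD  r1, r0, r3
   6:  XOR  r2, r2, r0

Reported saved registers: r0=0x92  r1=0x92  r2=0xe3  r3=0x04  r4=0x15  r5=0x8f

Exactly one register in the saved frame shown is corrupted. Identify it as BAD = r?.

after  0: r0=0x92 r1=0x29 r2=0xfb r3=0xf3 r4=0x15 r5=0x8f  N=1 Z=0
after  1: r0=0x92 r1=0x10 r2=0xfb r3=0xf3 r4=0x15 r5=0x8f  N=0 Z=0
after  2: r0=0x92 r1=0x10 r2=0xe3 r3=0xf3 r4=0x15 r5=0x8f  N=1 Z=0
after  3: r0=0x92 r1=0x10 r2=0xe3 r3=0xf0 r4=0x15 r5=0x8f  N=1 Z=0
after  4: r0=0x92 r1=0x10 r2=0xe3 r3=0x00 r4=0x15 r5=0x8f  N=0 Z=1
after  5: r0=0x92 r1=0x92 r2=0xe3 r3=0x00 r4=0x15 r5=0x8f  N=1 Z=0
-- IRQ taken; context saved, return-PC = 6 --
mismatch: r3: reported 0x04 vs actual 0x00

BAD = r3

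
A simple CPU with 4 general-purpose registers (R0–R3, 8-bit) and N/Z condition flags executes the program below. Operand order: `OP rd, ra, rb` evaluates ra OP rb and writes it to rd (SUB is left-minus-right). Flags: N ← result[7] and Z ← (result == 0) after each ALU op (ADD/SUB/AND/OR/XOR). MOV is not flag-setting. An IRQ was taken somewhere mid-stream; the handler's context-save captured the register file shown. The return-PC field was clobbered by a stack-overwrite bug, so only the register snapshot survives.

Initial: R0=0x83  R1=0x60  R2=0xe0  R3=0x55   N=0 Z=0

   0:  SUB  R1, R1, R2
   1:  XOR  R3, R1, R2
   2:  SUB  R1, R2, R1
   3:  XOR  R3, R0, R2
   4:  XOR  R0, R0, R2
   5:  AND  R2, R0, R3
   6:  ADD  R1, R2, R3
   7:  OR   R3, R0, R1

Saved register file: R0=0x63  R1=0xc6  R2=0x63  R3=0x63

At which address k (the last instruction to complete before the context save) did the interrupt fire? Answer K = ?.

K = 6

after  0: R0=0x83 R1=0x80 R2=0xe0 R3=0x55  N=1 Z=0
after  1: R0=0x83 R1=0x80 R2=0xe0 R3=0x60  N=0 Z=0
after  2: R0=0x83 R1=0x60 R2=0xe0 R3=0x60  N=0 Z=0
after  3: R0=0x83 R1=0x60 R2=0xe0 R3=0x63  N=0 Z=0
after  4: R0=0x63 R1=0x60 R2=0xe0 R3=0x63  N=0 Z=0
after  5: R0=0x63 R1=0x60 R2=0x63 R3=0x63  N=0 Z=0
after  6: R0=0x63 R1=0xc6 R2=0x63 R3=0x63  N=1 Z=0
-- IRQ taken; context saved, return-PC = 7 --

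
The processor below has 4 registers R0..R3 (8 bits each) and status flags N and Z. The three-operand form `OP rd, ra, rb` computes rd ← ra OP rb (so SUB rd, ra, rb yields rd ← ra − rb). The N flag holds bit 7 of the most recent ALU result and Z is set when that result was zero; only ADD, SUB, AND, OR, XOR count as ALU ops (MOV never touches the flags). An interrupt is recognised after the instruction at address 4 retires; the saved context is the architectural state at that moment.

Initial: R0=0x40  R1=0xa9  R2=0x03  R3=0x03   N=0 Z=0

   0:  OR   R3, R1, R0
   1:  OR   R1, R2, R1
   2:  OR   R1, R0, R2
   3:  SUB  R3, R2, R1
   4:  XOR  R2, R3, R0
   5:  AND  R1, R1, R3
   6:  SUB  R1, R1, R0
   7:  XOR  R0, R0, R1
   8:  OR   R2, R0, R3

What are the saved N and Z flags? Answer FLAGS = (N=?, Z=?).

FLAGS = (N=1, Z=0)

after  0: R0=0x40 R1=0xa9 R2=0x03 R3=0xe9  N=1 Z=0
after  1: R0=0x40 R1=0xab R2=0x03 R3=0xe9  N=1 Z=0
after  2: R0=0x40 R1=0x43 R2=0x03 R3=0xe9  N=0 Z=0
after  3: R0=0x40 R1=0x43 R2=0x03 R3=0xc0  N=1 Z=0
after  4: R0=0x40 R1=0x43 R2=0x80 R3=0xc0  N=1 Z=0
-- IRQ taken; context saved, return-PC = 5 --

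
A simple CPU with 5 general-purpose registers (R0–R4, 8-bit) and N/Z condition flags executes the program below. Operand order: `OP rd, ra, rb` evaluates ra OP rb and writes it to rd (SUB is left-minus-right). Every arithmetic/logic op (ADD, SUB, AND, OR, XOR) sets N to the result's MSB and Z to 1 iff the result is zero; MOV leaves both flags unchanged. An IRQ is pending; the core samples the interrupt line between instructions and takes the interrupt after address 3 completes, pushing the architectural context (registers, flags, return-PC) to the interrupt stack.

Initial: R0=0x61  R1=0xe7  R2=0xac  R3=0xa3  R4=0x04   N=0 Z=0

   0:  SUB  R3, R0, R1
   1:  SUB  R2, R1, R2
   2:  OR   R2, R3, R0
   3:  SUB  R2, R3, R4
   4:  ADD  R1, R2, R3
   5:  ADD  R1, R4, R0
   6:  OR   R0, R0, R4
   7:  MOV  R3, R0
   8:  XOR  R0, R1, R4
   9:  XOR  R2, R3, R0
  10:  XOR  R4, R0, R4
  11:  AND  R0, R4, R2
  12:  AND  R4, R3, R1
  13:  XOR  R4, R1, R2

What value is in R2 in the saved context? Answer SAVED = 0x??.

SAVED = 0x76

after  0: R0=0x61 R1=0xe7 R2=0xac R3=0x7a R4=0x04  N=0 Z=0
after  1: R0=0x61 R1=0xe7 R2=0x3b R3=0x7a R4=0x04  N=0 Z=0
after  2: R0=0x61 R1=0xe7 R2=0x7b R3=0x7a R4=0x04  N=0 Z=0
after  3: R0=0x61 R1=0xe7 R2=0x76 R3=0x7a R4=0x04  N=0 Z=0
-- IRQ taken; context saved, return-PC = 4 --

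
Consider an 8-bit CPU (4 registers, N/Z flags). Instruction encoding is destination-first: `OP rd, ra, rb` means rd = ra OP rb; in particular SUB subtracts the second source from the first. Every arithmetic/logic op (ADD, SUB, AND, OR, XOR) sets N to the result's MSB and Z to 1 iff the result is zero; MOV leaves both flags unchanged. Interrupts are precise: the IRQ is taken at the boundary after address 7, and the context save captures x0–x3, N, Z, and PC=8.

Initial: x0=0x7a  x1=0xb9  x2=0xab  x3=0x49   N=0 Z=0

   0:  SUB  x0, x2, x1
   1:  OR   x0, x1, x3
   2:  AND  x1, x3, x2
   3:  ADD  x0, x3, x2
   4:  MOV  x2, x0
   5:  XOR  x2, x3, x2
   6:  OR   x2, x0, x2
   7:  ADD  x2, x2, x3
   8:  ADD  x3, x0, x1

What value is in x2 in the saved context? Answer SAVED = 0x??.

after  0: x0=0xf2 x1=0xb9 x2=0xab x3=0x49  N=1 Z=0
after  1: x0=0xf9 x1=0xb9 x2=0xab x3=0x49  N=1 Z=0
after  2: x0=0xf9 x1=0x09 x2=0xab x3=0x49  N=0 Z=0
after  3: x0=0xf4 x1=0x09 x2=0xab x3=0x49  N=1 Z=0
after  4: x0=0xf4 x1=0x09 x2=0xf4 x3=0x49  N=1 Z=0
after  5: x0=0xf4 x1=0x09 x2=0xbd x3=0x49  N=1 Z=0
after  6: x0=0xf4 x1=0x09 x2=0xfd x3=0x49  N=1 Z=0
after  7: x0=0xf4 x1=0x09 x2=0x46 x3=0x49  N=0 Z=0
-- IRQ taken; context saved, return-PC = 8 --

SAVED = 0x46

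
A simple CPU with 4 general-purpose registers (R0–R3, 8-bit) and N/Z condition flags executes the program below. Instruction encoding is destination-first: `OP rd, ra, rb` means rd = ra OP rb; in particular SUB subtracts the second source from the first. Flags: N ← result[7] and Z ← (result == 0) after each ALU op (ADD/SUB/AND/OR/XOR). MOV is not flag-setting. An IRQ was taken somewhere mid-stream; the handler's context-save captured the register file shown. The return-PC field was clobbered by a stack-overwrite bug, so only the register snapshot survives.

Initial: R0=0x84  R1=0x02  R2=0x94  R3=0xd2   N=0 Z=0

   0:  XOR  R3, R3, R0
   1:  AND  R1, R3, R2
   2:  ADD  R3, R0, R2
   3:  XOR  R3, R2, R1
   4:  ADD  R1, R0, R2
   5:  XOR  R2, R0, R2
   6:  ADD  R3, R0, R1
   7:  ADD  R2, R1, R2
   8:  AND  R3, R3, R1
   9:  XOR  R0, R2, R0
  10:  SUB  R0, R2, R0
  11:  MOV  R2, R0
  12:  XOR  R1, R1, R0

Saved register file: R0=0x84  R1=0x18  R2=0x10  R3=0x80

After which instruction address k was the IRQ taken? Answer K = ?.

K = 5

after  0: R0=0x84 R1=0x02 R2=0x94 R3=0x56  N=0 Z=0
after  1: R0=0x84 R1=0x14 R2=0x94 R3=0x56  N=0 Z=0
after  2: R0=0x84 R1=0x14 R2=0x94 R3=0x18  N=0 Z=0
after  3: R0=0x84 R1=0x14 R2=0x94 R3=0x80  N=1 Z=0
after  4: R0=0x84 R1=0x18 R2=0x94 R3=0x80  N=0 Z=0
after  5: R0=0x84 R1=0x18 R2=0x10 R3=0x80  N=0 Z=0
-- IRQ taken; context saved, return-PC = 6 --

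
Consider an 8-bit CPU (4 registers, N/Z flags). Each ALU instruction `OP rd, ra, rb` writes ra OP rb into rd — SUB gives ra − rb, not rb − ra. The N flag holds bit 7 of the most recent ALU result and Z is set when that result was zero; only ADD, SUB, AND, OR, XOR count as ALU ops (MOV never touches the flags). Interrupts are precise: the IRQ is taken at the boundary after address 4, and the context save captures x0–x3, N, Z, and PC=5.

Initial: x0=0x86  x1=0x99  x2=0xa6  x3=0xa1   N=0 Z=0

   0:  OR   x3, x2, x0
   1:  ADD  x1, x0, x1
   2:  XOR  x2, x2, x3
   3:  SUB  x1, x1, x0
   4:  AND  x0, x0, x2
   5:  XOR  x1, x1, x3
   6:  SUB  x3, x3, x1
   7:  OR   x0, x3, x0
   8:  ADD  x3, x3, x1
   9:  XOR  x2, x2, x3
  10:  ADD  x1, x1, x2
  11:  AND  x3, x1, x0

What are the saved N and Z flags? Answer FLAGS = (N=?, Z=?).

FLAGS = (N=0, Z=1)

after  0: x0=0x86 x1=0x99 x2=0xa6 x3=0xa6  N=1 Z=0
after  1: x0=0x86 x1=0x1f x2=0xa6 x3=0xa6  N=0 Z=0
after  2: x0=0x86 x1=0x1f x2=0x00 x3=0xa6  N=0 Z=1
after  3: x0=0x86 x1=0x99 x2=0x00 x3=0xa6  N=1 Z=0
after  4: x0=0x00 x1=0x99 x2=0x00 x3=0xa6  N=0 Z=1
-- IRQ taken; context saved, return-PC = 5 --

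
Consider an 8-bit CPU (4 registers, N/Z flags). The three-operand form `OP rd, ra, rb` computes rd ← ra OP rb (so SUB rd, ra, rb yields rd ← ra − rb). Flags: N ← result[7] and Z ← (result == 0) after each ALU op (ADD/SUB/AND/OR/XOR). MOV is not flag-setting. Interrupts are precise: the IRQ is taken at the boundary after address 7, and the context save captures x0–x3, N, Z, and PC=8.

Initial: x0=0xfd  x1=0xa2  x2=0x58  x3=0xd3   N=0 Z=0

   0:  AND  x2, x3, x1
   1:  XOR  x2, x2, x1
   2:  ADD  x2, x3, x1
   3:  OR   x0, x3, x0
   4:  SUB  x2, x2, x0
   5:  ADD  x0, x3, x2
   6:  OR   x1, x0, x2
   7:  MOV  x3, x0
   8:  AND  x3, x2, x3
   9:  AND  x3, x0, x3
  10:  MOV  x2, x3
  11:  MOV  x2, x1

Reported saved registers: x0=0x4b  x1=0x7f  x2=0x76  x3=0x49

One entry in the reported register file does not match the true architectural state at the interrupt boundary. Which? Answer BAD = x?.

BAD = x0

after  0: x0=0xfd x1=0xa2 x2=0x82 x3=0xd3  N=1 Z=0
after  1: x0=0xfd x1=0xa2 x2=0x20 x3=0xd3  N=0 Z=0
after  2: x0=0xfd x1=0xa2 x2=0x75 x3=0xd3  N=0 Z=0
after  3: x0=0xff x1=0xa2 x2=0x75 x3=0xd3  N=1 Z=0
after  4: x0=0xff x1=0xa2 x2=0x76 x3=0xd3  N=0 Z=0
after  5: x0=0x49 x1=0xa2 x2=0x76 x3=0xd3  N=0 Z=0
after  6: x0=0x49 x1=0x7f x2=0x76 x3=0xd3  N=0 Z=0
after  7: x0=0x49 x1=0x7f x2=0x76 x3=0x49  N=0 Z=0
-- IRQ taken; context saved, return-PC = 8 --
mismatch: x0: reported 0x4b vs actual 0x49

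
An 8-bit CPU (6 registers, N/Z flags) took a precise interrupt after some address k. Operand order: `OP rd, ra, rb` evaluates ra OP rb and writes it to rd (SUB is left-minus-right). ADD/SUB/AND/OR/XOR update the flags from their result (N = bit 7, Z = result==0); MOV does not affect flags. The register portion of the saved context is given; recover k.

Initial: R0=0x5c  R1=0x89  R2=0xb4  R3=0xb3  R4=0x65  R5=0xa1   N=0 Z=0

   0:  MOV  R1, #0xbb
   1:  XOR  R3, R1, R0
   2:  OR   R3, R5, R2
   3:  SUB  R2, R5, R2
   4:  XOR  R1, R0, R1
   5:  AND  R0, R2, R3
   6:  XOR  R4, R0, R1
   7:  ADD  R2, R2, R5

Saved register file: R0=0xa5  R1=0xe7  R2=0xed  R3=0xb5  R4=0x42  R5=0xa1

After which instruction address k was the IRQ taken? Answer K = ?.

K = 6

after  0: R0=0x5c R1=0xbb R2=0xb4 R3=0xb3 R4=0x65 R5=0xa1  N=0 Z=0
after  1: R0=0x5c R1=0xbb R2=0xb4 R3=0xe7 R4=0x65 R5=0xa1  N=1 Z=0
after  2: R0=0x5c R1=0xbb R2=0xb4 R3=0xb5 R4=0x65 R5=0xa1  N=1 Z=0
after  3: R0=0x5c R1=0xbb R2=0xed R3=0xb5 R4=0x65 R5=0xa1  N=1 Z=0
after  4: R0=0x5c R1=0xe7 R2=0xed R3=0xb5 R4=0x65 R5=0xa1  N=1 Z=0
after  5: R0=0xa5 R1=0xe7 R2=0xed R3=0xb5 R4=0x65 R5=0xa1  N=1 Z=0
after  6: R0=0xa5 R1=0xe7 R2=0xed R3=0xb5 R4=0x42 R5=0xa1  N=0 Z=0
-- IRQ taken; context saved, return-PC = 7 --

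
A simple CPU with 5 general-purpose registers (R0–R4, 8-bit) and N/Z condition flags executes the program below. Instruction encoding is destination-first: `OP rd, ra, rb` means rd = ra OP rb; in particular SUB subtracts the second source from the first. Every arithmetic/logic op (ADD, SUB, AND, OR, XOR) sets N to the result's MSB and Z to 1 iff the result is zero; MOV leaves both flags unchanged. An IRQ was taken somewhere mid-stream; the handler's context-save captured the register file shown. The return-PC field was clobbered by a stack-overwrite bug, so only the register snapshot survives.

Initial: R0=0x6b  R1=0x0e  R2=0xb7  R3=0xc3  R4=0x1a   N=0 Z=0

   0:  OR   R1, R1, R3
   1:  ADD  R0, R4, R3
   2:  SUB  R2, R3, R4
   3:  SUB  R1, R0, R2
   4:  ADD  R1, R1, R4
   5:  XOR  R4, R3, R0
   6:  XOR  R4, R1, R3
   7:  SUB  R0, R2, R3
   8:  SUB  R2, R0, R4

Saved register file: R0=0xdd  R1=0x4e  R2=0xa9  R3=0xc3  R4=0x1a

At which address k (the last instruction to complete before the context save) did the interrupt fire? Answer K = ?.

K = 4

after  0: R0=0x6b R1=0xcf R2=0xb7 R3=0xc3 R4=0x1a  N=1 Z=0
after  1: R0=0xdd R1=0xcf R2=0xb7 R3=0xc3 R4=0x1a  N=1 Z=0
after  2: R0=0xdd R1=0xcf R2=0xa9 R3=0xc3 R4=0x1a  N=1 Z=0
after  3: R0=0xdd R1=0x34 R2=0xa9 R3=0xc3 R4=0x1a  N=0 Z=0
after  4: R0=0xdd R1=0x4e R2=0xa9 R3=0xc3 R4=0x1a  N=0 Z=0
-- IRQ taken; context saved, return-PC = 5 --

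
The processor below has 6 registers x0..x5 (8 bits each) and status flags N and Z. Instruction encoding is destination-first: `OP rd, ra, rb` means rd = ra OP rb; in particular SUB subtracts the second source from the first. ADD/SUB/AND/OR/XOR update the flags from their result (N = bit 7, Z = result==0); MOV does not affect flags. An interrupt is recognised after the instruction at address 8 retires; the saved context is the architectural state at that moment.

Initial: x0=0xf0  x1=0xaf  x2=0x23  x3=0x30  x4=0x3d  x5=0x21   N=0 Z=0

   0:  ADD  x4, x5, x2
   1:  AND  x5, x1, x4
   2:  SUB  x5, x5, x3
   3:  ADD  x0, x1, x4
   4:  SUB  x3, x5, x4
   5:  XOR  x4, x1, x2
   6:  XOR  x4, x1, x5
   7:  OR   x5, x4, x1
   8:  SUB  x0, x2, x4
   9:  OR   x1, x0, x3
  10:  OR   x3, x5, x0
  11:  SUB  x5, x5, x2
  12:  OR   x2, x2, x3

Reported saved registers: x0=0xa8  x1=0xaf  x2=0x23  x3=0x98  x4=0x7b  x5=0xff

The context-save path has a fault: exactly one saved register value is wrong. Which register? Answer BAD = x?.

BAD = x3

after  0: x0=0xf0 x1=0xaf x2=0x23 x3=0x30 x4=0x44 x5=0x21  N=0 Z=0
after  1: x0=0xf0 x1=0xaf x2=0x23 x3=0x30 x4=0x44 x5=0x04  N=0 Z=0
after  2: x0=0xf0 x1=0xaf x2=0x23 x3=0x30 x4=0x44 x5=0xd4  N=1 Z=0
after  3: x0=0xf3 x1=0xaf x2=0x23 x3=0x30 x4=0x44 x5=0xd4  N=1 Z=0
after  4: x0=0xf3 x1=0xaf x2=0x23 x3=0x90 x4=0x44 x5=0xd4  N=1 Z=0
after  5: x0=0xf3 x1=0xaf x2=0x23 x3=0x90 x4=0x8c x5=0xd4  N=1 Z=0
after  6: x0=0xf3 x1=0xaf x2=0x23 x3=0x90 x4=0x7b x5=0xd4  N=0 Z=0
after  7: x0=0xf3 x1=0xaf x2=0x23 x3=0x90 x4=0x7b x5=0xff  N=1 Z=0
after  8: x0=0xa8 x1=0xaf x2=0x23 x3=0x90 x4=0x7b x5=0xff  N=1 Z=0
-- IRQ taken; context saved, return-PC = 9 --
mismatch: x3: reported 0x98 vs actual 0x90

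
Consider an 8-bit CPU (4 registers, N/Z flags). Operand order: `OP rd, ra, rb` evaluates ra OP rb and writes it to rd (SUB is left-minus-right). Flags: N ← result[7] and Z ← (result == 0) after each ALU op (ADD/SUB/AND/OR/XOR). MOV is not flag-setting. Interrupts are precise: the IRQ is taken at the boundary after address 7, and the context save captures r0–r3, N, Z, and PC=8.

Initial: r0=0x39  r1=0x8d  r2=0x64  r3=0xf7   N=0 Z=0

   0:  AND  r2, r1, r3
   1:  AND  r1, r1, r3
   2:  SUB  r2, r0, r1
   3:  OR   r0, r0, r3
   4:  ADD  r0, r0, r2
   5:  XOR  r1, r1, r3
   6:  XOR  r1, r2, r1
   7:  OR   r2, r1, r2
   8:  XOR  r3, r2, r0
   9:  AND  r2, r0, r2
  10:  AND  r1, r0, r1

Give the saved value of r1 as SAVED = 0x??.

after  0: r0=0x39 r1=0x8d r2=0x85 r3=0xf7  N=1 Z=0
after  1: r0=0x39 r1=0x85 r2=0x85 r3=0xf7  N=1 Z=0
after  2: r0=0x39 r1=0x85 r2=0xb4 r3=0xf7  N=1 Z=0
after  3: r0=0xff r1=0x85 r2=0xb4 r3=0xf7  N=1 Z=0
after  4: r0=0xb3 r1=0x85 r2=0xb4 r3=0xf7  N=1 Z=0
after  5: r0=0xb3 r1=0x72 r2=0xb4 r3=0xf7  N=0 Z=0
after  6: r0=0xb3 r1=0xc6 r2=0xb4 r3=0xf7  N=1 Z=0
after  7: r0=0xb3 r1=0xc6 r2=0xf6 r3=0xf7  N=1 Z=0
-- IRQ taken; context saved, return-PC = 8 --

SAVED = 0xc6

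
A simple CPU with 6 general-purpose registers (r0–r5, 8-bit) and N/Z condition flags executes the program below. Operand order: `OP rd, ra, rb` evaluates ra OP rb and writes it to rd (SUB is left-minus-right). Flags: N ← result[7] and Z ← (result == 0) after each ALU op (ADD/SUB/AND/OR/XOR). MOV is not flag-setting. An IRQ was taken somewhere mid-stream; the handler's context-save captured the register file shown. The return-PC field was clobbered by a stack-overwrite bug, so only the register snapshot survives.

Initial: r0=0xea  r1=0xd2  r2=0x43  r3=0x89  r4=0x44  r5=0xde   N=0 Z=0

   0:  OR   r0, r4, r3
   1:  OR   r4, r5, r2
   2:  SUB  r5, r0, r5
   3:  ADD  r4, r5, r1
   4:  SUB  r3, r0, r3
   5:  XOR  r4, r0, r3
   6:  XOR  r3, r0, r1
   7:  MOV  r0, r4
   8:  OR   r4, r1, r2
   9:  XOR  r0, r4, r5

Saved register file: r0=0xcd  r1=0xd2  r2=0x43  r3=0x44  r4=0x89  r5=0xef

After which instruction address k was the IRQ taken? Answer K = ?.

after  0: r0=0xcd r1=0xd2 r2=0x43 r3=0x89 r4=0x44 r5=0xde  N=1 Z=0
after  1: r0=0xcd r1=0xd2 r2=0x43 r3=0x89 r4=0xdf r5=0xde  N=1 Z=0
after  2: r0=0xcd r1=0xd2 r2=0x43 r3=0x89 r4=0xdf r5=0xef  N=1 Z=0
after  3: r0=0xcd r1=0xd2 r2=0x43 r3=0x89 r4=0xc1 r5=0xef  N=1 Z=0
after  4: r0=0xcd r1=0xd2 r2=0x43 r3=0x44 r4=0xc1 r5=0xef  N=0 Z=0
after  5: r0=0xcd r1=0xd2 r2=0x43 r3=0x44 r4=0x89 r5=0xef  N=1 Z=0
-- IRQ taken; context saved, return-PC = 6 --

K = 5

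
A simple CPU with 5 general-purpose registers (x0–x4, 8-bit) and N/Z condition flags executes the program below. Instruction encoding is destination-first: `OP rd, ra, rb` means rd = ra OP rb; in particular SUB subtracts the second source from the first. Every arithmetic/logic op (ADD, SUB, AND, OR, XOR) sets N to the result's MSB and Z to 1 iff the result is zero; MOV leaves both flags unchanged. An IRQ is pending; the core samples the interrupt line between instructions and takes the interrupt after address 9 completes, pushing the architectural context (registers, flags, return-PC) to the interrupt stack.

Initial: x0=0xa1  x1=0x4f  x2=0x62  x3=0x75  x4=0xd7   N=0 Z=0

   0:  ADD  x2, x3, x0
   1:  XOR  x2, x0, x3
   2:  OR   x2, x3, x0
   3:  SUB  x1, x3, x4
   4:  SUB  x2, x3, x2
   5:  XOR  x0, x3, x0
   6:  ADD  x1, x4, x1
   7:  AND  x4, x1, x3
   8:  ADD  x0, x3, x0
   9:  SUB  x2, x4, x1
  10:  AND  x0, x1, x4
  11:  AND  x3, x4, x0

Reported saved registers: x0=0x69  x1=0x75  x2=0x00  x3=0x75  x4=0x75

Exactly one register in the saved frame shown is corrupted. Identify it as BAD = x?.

after  0: x0=0xa1 x1=0x4f x2=0x16 x3=0x75 x4=0xd7  N=0 Z=0
after  1: x0=0xa1 x1=0x4f x2=0xd4 x3=0x75 x4=0xd7  N=1 Z=0
after  2: x0=0xa1 x1=0x4f x2=0xf5 x3=0x75 x4=0xd7  N=1 Z=0
after  3: x0=0xa1 x1=0x9e x2=0xf5 x3=0x75 x4=0xd7  N=1 Z=0
after  4: x0=0xa1 x1=0x9e x2=0x80 x3=0x75 x4=0xd7  N=1 Z=0
after  5: x0=0xd4 x1=0x9e x2=0x80 x3=0x75 x4=0xd7  N=1 Z=0
after  6: x0=0xd4 x1=0x75 x2=0x80 x3=0x75 x4=0xd7  N=0 Z=0
after  7: x0=0xd4 x1=0x75 x2=0x80 x3=0x75 x4=0x75  N=0 Z=0
after  8: x0=0x49 x1=0x75 x2=0x80 x3=0x75 x4=0x75  N=0 Z=0
after  9: x0=0x49 x1=0x75 x2=0x00 x3=0x75 x4=0x75  N=0 Z=1
-- IRQ taken; context saved, return-PC = 10 --
mismatch: x0: reported 0x69 vs actual 0x49

BAD = x0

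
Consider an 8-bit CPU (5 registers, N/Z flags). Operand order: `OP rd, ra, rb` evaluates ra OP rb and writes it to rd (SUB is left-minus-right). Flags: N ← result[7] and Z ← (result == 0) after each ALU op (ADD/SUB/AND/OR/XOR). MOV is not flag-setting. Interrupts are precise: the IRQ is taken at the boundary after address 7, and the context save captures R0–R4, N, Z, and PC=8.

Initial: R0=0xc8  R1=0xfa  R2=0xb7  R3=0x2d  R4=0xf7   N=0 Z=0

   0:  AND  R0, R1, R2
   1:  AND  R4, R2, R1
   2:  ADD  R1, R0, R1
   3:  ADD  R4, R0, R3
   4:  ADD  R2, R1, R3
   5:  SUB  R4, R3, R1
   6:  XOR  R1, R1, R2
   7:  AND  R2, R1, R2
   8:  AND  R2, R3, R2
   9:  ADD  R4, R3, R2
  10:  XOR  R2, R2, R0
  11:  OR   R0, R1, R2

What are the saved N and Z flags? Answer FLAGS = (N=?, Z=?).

FLAGS = (N=0, Z=0)

after  0: R0=0xb2 R1=0xfa R2=0xb7 R3=0x2d R4=0xf7  N=1 Z=0
after  1: R0=0xb2 R1=0xfa R2=0xb7 R3=0x2d R4=0xb2  N=1 Z=0
after  2: R0=0xb2 R1=0xac R2=0xb7 R3=0x2d R4=0xb2  N=1 Z=0
after  3: R0=0xb2 R1=0xac R2=0xb7 R3=0x2d R4=0xdf  N=1 Z=0
after  4: R0=0xb2 R1=0xac R2=0xd9 R3=0x2d R4=0xdf  N=1 Z=0
after  5: R0=0xb2 R1=0xac R2=0xd9 R3=0x2d R4=0x81  N=1 Z=0
after  6: R0=0xb2 R1=0x75 R2=0xd9 R3=0x2d R4=0x81  N=0 Z=0
after  7: R0=0xb2 R1=0x75 R2=0x51 R3=0x2d R4=0x81  N=0 Z=0
-- IRQ taken; context saved, return-PC = 8 --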